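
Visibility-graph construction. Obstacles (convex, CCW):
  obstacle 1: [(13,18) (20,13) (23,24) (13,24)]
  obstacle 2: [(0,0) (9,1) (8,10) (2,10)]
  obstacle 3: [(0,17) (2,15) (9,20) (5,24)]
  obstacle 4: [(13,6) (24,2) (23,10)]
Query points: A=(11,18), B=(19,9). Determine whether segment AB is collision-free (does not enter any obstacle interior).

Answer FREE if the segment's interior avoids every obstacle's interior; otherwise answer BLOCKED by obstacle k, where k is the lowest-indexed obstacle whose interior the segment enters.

FREE

Obstacle 1 [(13,18) (20,13) (23,24) (13,24)]:
  edge (13,18)–(20,13): clear
  edge (20,13)–(23,24): clear
  edge (23,24)–(13,24): clear
  edge (13,24)–(13,18): clear
  midpoint (15,27/2) outside
  → clear
Obstacle 2 [(0,0) (9,1) (8,10) (2,10)]:
  edge (0,0)–(9,1): clear
  edge (9,1)–(8,10): clear
  edge (8,10)–(2,10): clear
  edge (2,10)–(0,0): clear
  midpoint (15,27/2) outside
  → clear
Obstacle 3 [(0,17) (2,15) (9,20) (5,24)]:
  edge (0,17)–(2,15): clear
  edge (2,15)–(9,20): clear
  edge (9,20)–(5,24): clear
  edge (5,24)–(0,17): clear
  midpoint (15,27/2) outside
  → clear
Obstacle 4 [(13,6) (24,2) (23,10)]:
  edge (13,6)–(24,2): clear
  edge (24,2)–(23,10): clear
  edge (23,10)–(13,6): clear
  midpoint (15,27/2) outside
  → clear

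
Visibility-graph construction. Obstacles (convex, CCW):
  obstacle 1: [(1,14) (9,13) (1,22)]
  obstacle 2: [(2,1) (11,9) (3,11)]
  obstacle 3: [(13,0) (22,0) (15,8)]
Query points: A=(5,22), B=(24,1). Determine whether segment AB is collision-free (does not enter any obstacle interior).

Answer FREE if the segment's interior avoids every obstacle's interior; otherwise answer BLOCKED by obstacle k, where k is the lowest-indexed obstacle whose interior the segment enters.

FREE

Obstacle 1 [(1,14) (9,13) (1,22)]:
  edge (1,14)–(9,13): clear
  edge (9,13)–(1,22): clear
  edge (1,22)–(1,14): clear
  midpoint (29/2,23/2) outside
  → clear
Obstacle 2 [(2,1) (11,9) (3,11)]:
  edge (2,1)–(11,9): clear
  edge (11,9)–(3,11): clear
  edge (3,11)–(2,1): clear
  midpoint (29/2,23/2) outside
  → clear
Obstacle 3 [(13,0) (22,0) (15,8)]:
  edge (13,0)–(22,0): clear
  edge (22,0)–(15,8): clear
  edge (15,8)–(13,0): clear
  midpoint (29/2,23/2) outside
  → clear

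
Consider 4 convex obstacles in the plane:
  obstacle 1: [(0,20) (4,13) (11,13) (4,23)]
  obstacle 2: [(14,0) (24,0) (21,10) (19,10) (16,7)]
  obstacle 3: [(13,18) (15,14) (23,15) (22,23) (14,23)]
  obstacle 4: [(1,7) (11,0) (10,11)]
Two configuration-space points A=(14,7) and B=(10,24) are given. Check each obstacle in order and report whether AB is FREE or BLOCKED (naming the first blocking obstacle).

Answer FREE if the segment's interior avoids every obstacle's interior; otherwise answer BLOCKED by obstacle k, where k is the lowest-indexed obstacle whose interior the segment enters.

Obstacle 1 [(0,20) (4,13) (11,13) (4,23)]:
  edge (0,20)–(4,13): clear
  edge (4,13)–(11,13): clear
  edge (11,13)–(4,23): clear
  edge (4,23)–(0,20): clear
  midpoint (12,31/2) outside
  → clear
Obstacle 2 [(14,0) (24,0) (21,10) (19,10) (16,7)]:
  edge (14,0)–(24,0): clear
  edge (24,0)–(21,10): clear
  edge (21,10)–(19,10): clear
  edge (19,10)–(16,7): clear
  edge (16,7)–(14,0): clear
  midpoint (12,31/2) outside
  → clear
Obstacle 3 [(13,18) (15,14) (23,15) (22,23) (14,23)]:
  edge (13,18)–(15,14): clear
  edge (15,14)–(23,15): clear
  edge (23,15)–(22,23): clear
  edge (22,23)–(14,23): clear
  edge (14,23)–(13,18): clear
  midpoint (12,31/2) outside
  → clear
Obstacle 4 [(1,7) (11,0) (10,11)]:
  edge (1,7)–(11,0): clear
  edge (11,0)–(10,11): clear
  edge (10,11)–(1,7): clear
  midpoint (12,31/2) outside
  → clear

FREE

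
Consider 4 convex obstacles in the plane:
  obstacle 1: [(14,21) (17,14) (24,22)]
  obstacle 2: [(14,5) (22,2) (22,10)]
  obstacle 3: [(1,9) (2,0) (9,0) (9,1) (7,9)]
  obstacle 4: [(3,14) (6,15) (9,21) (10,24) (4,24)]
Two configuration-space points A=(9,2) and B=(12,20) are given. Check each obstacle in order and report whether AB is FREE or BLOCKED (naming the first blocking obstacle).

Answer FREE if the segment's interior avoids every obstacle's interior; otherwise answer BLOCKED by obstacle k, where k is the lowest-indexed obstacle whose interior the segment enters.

FREE

Obstacle 1 [(14,21) (17,14) (24,22)]:
  edge (14,21)–(17,14): clear
  edge (17,14)–(24,22): clear
  edge (24,22)–(14,21): clear
  midpoint (21/2,11) outside
  → clear
Obstacle 2 [(14,5) (22,2) (22,10)]:
  edge (14,5)–(22,2): clear
  edge (22,2)–(22,10): clear
  edge (22,10)–(14,5): clear
  midpoint (21/2,11) outside
  → clear
Obstacle 3 [(1,9) (2,0) (9,0) (9,1) (7,9)]:
  edge (1,9)–(2,0): clear
  edge (2,0)–(9,0): clear
  edge (9,0)–(9,1): clear
  edge (9,1)–(7,9): clear
  edge (7,9)–(1,9): clear
  midpoint (21/2,11) outside
  → clear
Obstacle 4 [(3,14) (6,15) (9,21) (10,24) (4,24)]:
  edge (3,14)–(6,15): clear
  edge (6,15)–(9,21): clear
  edge (9,21)–(10,24): clear
  edge (10,24)–(4,24): clear
  edge (4,24)–(3,14): clear
  midpoint (21/2,11) outside
  → clear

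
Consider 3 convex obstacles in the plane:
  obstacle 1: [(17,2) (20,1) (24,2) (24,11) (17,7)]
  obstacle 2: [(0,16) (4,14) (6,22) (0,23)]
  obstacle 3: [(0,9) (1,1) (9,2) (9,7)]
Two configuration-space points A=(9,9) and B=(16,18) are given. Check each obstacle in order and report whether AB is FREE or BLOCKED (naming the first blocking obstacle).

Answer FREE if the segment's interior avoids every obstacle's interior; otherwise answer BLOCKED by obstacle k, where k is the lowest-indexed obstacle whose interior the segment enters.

Obstacle 1 [(17,2) (20,1) (24,2) (24,11) (17,7)]:
  edge (17,2)–(20,1): clear
  edge (20,1)–(24,2): clear
  edge (24,2)–(24,11): clear
  edge (24,11)–(17,7): clear
  edge (17,7)–(17,2): clear
  midpoint (25/2,27/2) outside
  → clear
Obstacle 2 [(0,16) (4,14) (6,22) (0,23)]:
  edge (0,16)–(4,14): clear
  edge (4,14)–(6,22): clear
  edge (6,22)–(0,23): clear
  edge (0,23)–(0,16): clear
  midpoint (25/2,27/2) outside
  → clear
Obstacle 3 [(0,9) (1,1) (9,2) (9,7)]:
  edge (0,9)–(1,1): clear
  edge (1,1)–(9,2): clear
  edge (9,2)–(9,7): clear
  edge (9,7)–(0,9): clear
  midpoint (25/2,27/2) outside
  → clear

FREE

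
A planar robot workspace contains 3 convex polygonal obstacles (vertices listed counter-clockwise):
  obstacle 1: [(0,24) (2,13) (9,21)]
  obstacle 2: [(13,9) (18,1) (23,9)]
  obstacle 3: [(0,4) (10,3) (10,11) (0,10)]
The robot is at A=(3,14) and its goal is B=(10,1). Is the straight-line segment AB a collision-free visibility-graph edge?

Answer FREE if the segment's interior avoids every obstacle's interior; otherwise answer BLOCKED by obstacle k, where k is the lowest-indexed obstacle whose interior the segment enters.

Obstacle 1 [(0,24) (2,13) (9,21)]:
  edge (0,24)–(2,13): clear
  edge (2,13)–(9,21): clear
  edge (9,21)–(0,24): clear
  midpoint (13/2,15/2) outside
  → clear
Obstacle 2 [(13,9) (18,1) (23,9)]:
  edge (13,9)–(18,1): clear
  edge (18,1)–(23,9): clear
  edge (23,9)–(13,9): clear
  midpoint (13/2,15/2) outside
  → clear
Obstacle 3 [(0,4) (10,3) (10,11) (0,10)]:
  edge (0,4)–(10,3): crosses AB
  edge (10,3)–(10,11): clear
  edge (10,11)–(0,10): crosses AB
  edge (0,10)–(0,4): clear
  → BLOCKED

BLOCKED by obstacle 3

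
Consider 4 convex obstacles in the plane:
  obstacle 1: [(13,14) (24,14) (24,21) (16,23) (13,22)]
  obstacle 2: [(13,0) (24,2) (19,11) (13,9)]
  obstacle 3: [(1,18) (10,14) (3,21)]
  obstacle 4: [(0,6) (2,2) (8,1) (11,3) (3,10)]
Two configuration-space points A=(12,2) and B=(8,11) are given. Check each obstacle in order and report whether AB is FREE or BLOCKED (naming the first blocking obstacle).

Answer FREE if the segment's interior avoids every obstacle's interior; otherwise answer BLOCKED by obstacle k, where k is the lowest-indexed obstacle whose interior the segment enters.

FREE

Obstacle 1 [(13,14) (24,14) (24,21) (16,23) (13,22)]:
  edge (13,14)–(24,14): clear
  edge (24,14)–(24,21): clear
  edge (24,21)–(16,23): clear
  edge (16,23)–(13,22): clear
  edge (13,22)–(13,14): clear
  midpoint (10,13/2) outside
  → clear
Obstacle 2 [(13,0) (24,2) (19,11) (13,9)]:
  edge (13,0)–(24,2): clear
  edge (24,2)–(19,11): clear
  edge (19,11)–(13,9): clear
  edge (13,9)–(13,0): clear
  midpoint (10,13/2) outside
  → clear
Obstacle 3 [(1,18) (10,14) (3,21)]:
  edge (1,18)–(10,14): clear
  edge (10,14)–(3,21): clear
  edge (3,21)–(1,18): clear
  midpoint (10,13/2) outside
  → clear
Obstacle 4 [(0,6) (2,2) (8,1) (11,3) (3,10)]:
  edge (0,6)–(2,2): clear
  edge (2,2)–(8,1): clear
  edge (8,1)–(11,3): clear
  edge (11,3)–(3,10): clear
  edge (3,10)–(0,6): clear
  midpoint (10,13/2) outside
  → clear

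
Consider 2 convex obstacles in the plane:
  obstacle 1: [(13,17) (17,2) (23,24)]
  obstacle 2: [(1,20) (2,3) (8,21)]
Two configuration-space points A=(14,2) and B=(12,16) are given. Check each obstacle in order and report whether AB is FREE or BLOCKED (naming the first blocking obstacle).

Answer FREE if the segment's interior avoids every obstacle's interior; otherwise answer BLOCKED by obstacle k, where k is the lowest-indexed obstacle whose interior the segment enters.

FREE

Obstacle 1 [(13,17) (17,2) (23,24)]:
  edge (13,17)–(17,2): clear
  edge (17,2)–(23,24): clear
  edge (23,24)–(13,17): clear
  midpoint (13,9) outside
  → clear
Obstacle 2 [(1,20) (2,3) (8,21)]:
  edge (1,20)–(2,3): clear
  edge (2,3)–(8,21): clear
  edge (8,21)–(1,20): clear
  midpoint (13,9) outside
  → clear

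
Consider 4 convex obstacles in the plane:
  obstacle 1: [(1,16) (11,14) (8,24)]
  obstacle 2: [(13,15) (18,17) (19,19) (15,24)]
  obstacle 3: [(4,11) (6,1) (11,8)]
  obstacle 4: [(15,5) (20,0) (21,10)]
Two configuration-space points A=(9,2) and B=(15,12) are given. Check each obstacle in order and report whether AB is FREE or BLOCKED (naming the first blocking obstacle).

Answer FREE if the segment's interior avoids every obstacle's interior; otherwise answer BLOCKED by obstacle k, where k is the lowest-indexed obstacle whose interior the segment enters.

Obstacle 1 [(1,16) (11,14) (8,24)]:
  edge (1,16)–(11,14): clear
  edge (11,14)–(8,24): clear
  edge (8,24)–(1,16): clear
  midpoint (12,7) outside
  → clear
Obstacle 2 [(13,15) (18,17) (19,19) (15,24)]:
  edge (13,15)–(18,17): clear
  edge (18,17)–(19,19): clear
  edge (19,19)–(15,24): clear
  edge (15,24)–(13,15): clear
  midpoint (12,7) outside
  → clear
Obstacle 3 [(4,11) (6,1) (11,8)]:
  edge (4,11)–(6,1): clear
  edge (6,1)–(11,8): clear
  edge (11,8)–(4,11): clear
  midpoint (12,7) outside
  → clear
Obstacle 4 [(15,5) (20,0) (21,10)]:
  edge (15,5)–(20,0): clear
  edge (20,0)–(21,10): clear
  edge (21,10)–(15,5): clear
  midpoint (12,7) outside
  → clear

FREE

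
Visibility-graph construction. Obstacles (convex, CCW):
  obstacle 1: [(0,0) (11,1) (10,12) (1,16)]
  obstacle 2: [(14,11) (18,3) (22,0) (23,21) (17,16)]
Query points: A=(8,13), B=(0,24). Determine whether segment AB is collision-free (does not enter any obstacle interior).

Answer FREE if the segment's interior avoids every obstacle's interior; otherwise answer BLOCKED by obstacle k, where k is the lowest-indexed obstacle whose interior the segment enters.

FREE

Obstacle 1 [(0,0) (11,1) (10,12) (1,16)]:
  edge (0,0)–(11,1): clear
  edge (11,1)–(10,12): clear
  edge (10,12)–(1,16): clear
  edge (1,16)–(0,0): clear
  midpoint (4,37/2) outside
  → clear
Obstacle 2 [(14,11) (18,3) (22,0) (23,21) (17,16)]:
  edge (14,11)–(18,3): clear
  edge (18,3)–(22,0): clear
  edge (22,0)–(23,21): clear
  edge (23,21)–(17,16): clear
  edge (17,16)–(14,11): clear
  midpoint (4,37/2) outside
  → clear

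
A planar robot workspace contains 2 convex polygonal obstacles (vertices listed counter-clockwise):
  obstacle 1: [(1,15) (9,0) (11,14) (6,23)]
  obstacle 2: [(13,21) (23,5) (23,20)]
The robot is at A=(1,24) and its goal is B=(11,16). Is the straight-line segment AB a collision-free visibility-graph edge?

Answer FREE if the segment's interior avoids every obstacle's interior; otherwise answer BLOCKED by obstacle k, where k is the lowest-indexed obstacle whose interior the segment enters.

BLOCKED by obstacle 1

Obstacle 1 [(1,15) (9,0) (11,14) (6,23)]:
  edge (1,15)–(9,0): clear
  edge (9,0)–(11,14): clear
  edge (11,14)–(6,23): crosses AB
  edge (6,23)–(1,15): crosses AB
  → BLOCKED
Obstacle 2 [(13,21) (23,5) (23,20)]:
  edge (13,21)–(23,5): clear
  edge (23,5)–(23,20): clear
  edge (23,20)–(13,21): clear
  midpoint (6,20) outside
  → clear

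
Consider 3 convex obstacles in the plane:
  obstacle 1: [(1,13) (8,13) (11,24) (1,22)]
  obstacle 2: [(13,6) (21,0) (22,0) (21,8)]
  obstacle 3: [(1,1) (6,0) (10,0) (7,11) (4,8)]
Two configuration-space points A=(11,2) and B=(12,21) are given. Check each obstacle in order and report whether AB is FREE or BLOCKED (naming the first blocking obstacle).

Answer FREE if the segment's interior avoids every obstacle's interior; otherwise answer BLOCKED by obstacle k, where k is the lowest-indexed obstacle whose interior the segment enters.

Obstacle 1 [(1,13) (8,13) (11,24) (1,22)]:
  edge (1,13)–(8,13): clear
  edge (8,13)–(11,24): clear
  edge (11,24)–(1,22): clear
  edge (1,22)–(1,13): clear
  midpoint (23/2,23/2) outside
  → clear
Obstacle 2 [(13,6) (21,0) (22,0) (21,8)]:
  edge (13,6)–(21,0): clear
  edge (21,0)–(22,0): clear
  edge (22,0)–(21,8): clear
  edge (21,8)–(13,6): clear
  midpoint (23/2,23/2) outside
  → clear
Obstacle 3 [(1,1) (6,0) (10,0) (7,11) (4,8)]:
  edge (1,1)–(6,0): clear
  edge (6,0)–(10,0): clear
  edge (10,0)–(7,11): clear
  edge (7,11)–(4,8): clear
  edge (4,8)–(1,1): clear
  midpoint (23/2,23/2) outside
  → clear

FREE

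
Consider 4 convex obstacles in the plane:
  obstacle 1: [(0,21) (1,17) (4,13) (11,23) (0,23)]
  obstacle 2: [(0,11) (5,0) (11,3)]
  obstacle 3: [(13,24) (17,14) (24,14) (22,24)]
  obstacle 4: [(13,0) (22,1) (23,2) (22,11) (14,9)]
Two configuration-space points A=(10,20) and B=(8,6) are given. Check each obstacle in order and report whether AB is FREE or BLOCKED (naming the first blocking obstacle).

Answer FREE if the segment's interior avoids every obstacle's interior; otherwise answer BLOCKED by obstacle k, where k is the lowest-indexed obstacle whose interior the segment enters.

Obstacle 1 [(0,21) (1,17) (4,13) (11,23) (0,23)]:
  edge (0,21)–(1,17): clear
  edge (1,17)–(4,13): clear
  edge (4,13)–(11,23): clear
  edge (11,23)–(0,23): clear
  edge (0,23)–(0,21): clear
  midpoint (9,13) outside
  → clear
Obstacle 2 [(0,11) (5,0) (11,3)]:
  edge (0,11)–(5,0): clear
  edge (5,0)–(11,3): clear
  edge (11,3)–(0,11): clear
  midpoint (9,13) outside
  → clear
Obstacle 3 [(13,24) (17,14) (24,14) (22,24)]:
  edge (13,24)–(17,14): clear
  edge (17,14)–(24,14): clear
  edge (24,14)–(22,24): clear
  edge (22,24)–(13,24): clear
  midpoint (9,13) outside
  → clear
Obstacle 4 [(13,0) (22,1) (23,2) (22,11) (14,9)]:
  edge (13,0)–(22,1): clear
  edge (22,1)–(23,2): clear
  edge (23,2)–(22,11): clear
  edge (22,11)–(14,9): clear
  edge (14,9)–(13,0): clear
  midpoint (9,13) outside
  → clear

FREE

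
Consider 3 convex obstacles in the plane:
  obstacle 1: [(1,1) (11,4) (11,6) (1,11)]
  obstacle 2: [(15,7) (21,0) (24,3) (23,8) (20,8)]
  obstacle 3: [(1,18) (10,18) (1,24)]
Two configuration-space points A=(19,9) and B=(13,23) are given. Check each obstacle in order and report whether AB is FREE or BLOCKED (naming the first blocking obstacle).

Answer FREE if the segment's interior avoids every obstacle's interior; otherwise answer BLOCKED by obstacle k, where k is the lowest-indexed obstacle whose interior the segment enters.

Obstacle 1 [(1,1) (11,4) (11,6) (1,11)]:
  edge (1,1)–(11,4): clear
  edge (11,4)–(11,6): clear
  edge (11,6)–(1,11): clear
  edge (1,11)–(1,1): clear
  midpoint (16,16) outside
  → clear
Obstacle 2 [(15,7) (21,0) (24,3) (23,8) (20,8)]:
  edge (15,7)–(21,0): clear
  edge (21,0)–(24,3): clear
  edge (24,3)–(23,8): clear
  edge (23,8)–(20,8): clear
  edge (20,8)–(15,7): clear
  midpoint (16,16) outside
  → clear
Obstacle 3 [(1,18) (10,18) (1,24)]:
  edge (1,18)–(10,18): clear
  edge (10,18)–(1,24): clear
  edge (1,24)–(1,18): clear
  midpoint (16,16) outside
  → clear

FREE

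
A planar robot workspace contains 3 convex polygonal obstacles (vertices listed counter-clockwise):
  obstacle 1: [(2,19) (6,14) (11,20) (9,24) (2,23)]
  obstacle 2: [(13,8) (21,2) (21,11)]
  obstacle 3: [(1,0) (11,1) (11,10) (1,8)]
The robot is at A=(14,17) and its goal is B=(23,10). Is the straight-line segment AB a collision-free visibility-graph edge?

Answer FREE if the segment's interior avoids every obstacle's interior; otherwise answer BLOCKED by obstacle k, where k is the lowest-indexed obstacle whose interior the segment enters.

FREE

Obstacle 1 [(2,19) (6,14) (11,20) (9,24) (2,23)]:
  edge (2,19)–(6,14): clear
  edge (6,14)–(11,20): clear
  edge (11,20)–(9,24): clear
  edge (9,24)–(2,23): clear
  edge (2,23)–(2,19): clear
  midpoint (37/2,27/2) outside
  → clear
Obstacle 2 [(13,8) (21,2) (21,11)]:
  edge (13,8)–(21,2): clear
  edge (21,2)–(21,11): clear
  edge (21,11)–(13,8): clear
  midpoint (37/2,27/2) outside
  → clear
Obstacle 3 [(1,0) (11,1) (11,10) (1,8)]:
  edge (1,0)–(11,1): clear
  edge (11,1)–(11,10): clear
  edge (11,10)–(1,8): clear
  edge (1,8)–(1,0): clear
  midpoint (37/2,27/2) outside
  → clear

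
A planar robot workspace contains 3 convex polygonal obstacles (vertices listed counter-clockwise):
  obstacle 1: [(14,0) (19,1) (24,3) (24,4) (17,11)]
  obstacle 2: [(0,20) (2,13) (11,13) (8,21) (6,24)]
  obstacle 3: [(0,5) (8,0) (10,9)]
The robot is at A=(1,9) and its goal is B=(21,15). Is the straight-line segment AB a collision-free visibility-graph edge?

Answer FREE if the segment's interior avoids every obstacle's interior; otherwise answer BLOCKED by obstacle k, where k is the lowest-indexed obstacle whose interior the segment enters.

FREE

Obstacle 1 [(14,0) (19,1) (24,3) (24,4) (17,11)]:
  edge (14,0)–(19,1): clear
  edge (19,1)–(24,3): clear
  edge (24,3)–(24,4): clear
  edge (24,4)–(17,11): clear
  edge (17,11)–(14,0): clear
  midpoint (11,12) outside
  → clear
Obstacle 2 [(0,20) (2,13) (11,13) (8,21) (6,24)]:
  edge (0,20)–(2,13): clear
  edge (2,13)–(11,13): clear
  edge (11,13)–(8,21): clear
  edge (8,21)–(6,24): clear
  edge (6,24)–(0,20): clear
  midpoint (11,12) outside
  → clear
Obstacle 3 [(0,5) (8,0) (10,9)]:
  edge (0,5)–(8,0): clear
  edge (8,0)–(10,9): clear
  edge (10,9)–(0,5): clear
  midpoint (11,12) outside
  → clear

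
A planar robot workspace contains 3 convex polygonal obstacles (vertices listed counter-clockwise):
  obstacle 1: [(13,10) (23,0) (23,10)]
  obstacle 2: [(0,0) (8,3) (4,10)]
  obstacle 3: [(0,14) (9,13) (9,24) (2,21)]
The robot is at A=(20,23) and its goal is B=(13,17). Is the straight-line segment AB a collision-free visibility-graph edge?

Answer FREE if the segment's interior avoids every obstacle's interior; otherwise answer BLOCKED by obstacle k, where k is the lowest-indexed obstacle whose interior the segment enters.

Obstacle 1 [(13,10) (23,0) (23,10)]:
  edge (13,10)–(23,0): clear
  edge (23,0)–(23,10): clear
  edge (23,10)–(13,10): clear
  midpoint (33/2,20) outside
  → clear
Obstacle 2 [(0,0) (8,3) (4,10)]:
  edge (0,0)–(8,3): clear
  edge (8,3)–(4,10): clear
  edge (4,10)–(0,0): clear
  midpoint (33/2,20) outside
  → clear
Obstacle 3 [(0,14) (9,13) (9,24) (2,21)]:
  edge (0,14)–(9,13): clear
  edge (9,13)–(9,24): clear
  edge (9,24)–(2,21): clear
  edge (2,21)–(0,14): clear
  midpoint (33/2,20) outside
  → clear

FREE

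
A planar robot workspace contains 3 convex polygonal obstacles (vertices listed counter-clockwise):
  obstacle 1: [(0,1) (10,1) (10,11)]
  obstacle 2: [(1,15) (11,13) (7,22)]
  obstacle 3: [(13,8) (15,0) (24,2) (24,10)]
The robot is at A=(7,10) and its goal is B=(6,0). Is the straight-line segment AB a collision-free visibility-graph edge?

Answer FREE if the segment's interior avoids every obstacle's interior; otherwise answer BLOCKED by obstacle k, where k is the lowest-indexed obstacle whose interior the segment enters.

Obstacle 1 [(0,1) (10,1) (10,11)]:
  edge (0,1)–(10,1): crosses AB
  edge (10,1)–(10,11): clear
  edge (10,11)–(0,1): crosses AB
  → BLOCKED
Obstacle 2 [(1,15) (11,13) (7,22)]:
  edge (1,15)–(11,13): clear
  edge (11,13)–(7,22): clear
  edge (7,22)–(1,15): clear
  midpoint (13/2,5) outside
  → clear
Obstacle 3 [(13,8) (15,0) (24,2) (24,10)]:
  edge (13,8)–(15,0): clear
  edge (15,0)–(24,2): clear
  edge (24,2)–(24,10): clear
  edge (24,10)–(13,8): clear
  midpoint (13/2,5) outside
  → clear

BLOCKED by obstacle 1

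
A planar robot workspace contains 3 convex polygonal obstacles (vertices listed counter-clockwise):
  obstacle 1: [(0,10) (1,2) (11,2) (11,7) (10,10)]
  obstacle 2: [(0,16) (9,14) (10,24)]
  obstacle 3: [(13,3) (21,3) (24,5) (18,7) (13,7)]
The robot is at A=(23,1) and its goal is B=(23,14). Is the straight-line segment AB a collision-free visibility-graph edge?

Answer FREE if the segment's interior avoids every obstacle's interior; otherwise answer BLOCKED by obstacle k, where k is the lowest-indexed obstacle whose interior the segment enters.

BLOCKED by obstacle 3

Obstacle 1 [(0,10) (1,2) (11,2) (11,7) (10,10)]:
  edge (0,10)–(1,2): clear
  edge (1,2)–(11,2): clear
  edge (11,2)–(11,7): clear
  edge (11,7)–(10,10): clear
  edge (10,10)–(0,10): clear
  midpoint (23,15/2) outside
  → clear
Obstacle 2 [(0,16) (9,14) (10,24)]:
  edge (0,16)–(9,14): clear
  edge (9,14)–(10,24): clear
  edge (10,24)–(0,16): clear
  midpoint (23,15/2) outside
  → clear
Obstacle 3 [(13,3) (21,3) (24,5) (18,7) (13,7)]:
  edge (13,3)–(21,3): clear
  edge (21,3)–(24,5): crosses AB
  edge (24,5)–(18,7): crosses AB
  edge (18,7)–(13,7): clear
  edge (13,7)–(13,3): clear
  → BLOCKED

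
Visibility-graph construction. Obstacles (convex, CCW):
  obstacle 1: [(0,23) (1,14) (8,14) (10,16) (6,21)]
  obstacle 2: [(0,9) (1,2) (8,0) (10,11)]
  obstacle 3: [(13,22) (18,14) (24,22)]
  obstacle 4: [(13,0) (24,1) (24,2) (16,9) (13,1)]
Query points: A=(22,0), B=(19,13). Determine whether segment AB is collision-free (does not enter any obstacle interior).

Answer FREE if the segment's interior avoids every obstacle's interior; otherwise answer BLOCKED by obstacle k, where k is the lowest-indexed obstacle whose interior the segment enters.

Obstacle 1 [(0,23) (1,14) (8,14) (10,16) (6,21)]:
  edge (0,23)–(1,14): clear
  edge (1,14)–(8,14): clear
  edge (8,14)–(10,16): clear
  edge (10,16)–(6,21): clear
  edge (6,21)–(0,23): clear
  midpoint (41/2,13/2) outside
  → clear
Obstacle 2 [(0,9) (1,2) (8,0) (10,11)]:
  edge (0,9)–(1,2): clear
  edge (1,2)–(8,0): clear
  edge (8,0)–(10,11): clear
  edge (10,11)–(0,9): clear
  midpoint (41/2,13/2) outside
  → clear
Obstacle 3 [(13,22) (18,14) (24,22)]:
  edge (13,22)–(18,14): clear
  edge (18,14)–(24,22): clear
  edge (24,22)–(13,22): clear
  midpoint (41/2,13/2) outside
  → clear
Obstacle 4 [(13,0) (24,1) (24,2) (16,9) (13,1)]:
  edge (13,0)–(24,1): crosses AB
  edge (24,1)–(24,2): clear
  edge (24,2)–(16,9): crosses AB
  edge (16,9)–(13,1): clear
  edge (13,1)–(13,0): clear
  → BLOCKED

BLOCKED by obstacle 4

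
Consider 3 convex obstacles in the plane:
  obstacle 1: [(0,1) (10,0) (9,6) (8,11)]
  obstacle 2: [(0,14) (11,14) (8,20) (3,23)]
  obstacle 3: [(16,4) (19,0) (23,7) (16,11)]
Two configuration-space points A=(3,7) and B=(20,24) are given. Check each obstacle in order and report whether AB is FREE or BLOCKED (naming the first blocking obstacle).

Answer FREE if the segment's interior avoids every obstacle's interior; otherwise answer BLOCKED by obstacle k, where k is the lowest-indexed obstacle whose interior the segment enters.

Obstacle 1 [(0,1) (10,0) (9,6) (8,11)]:
  edge (0,1)–(10,0): clear
  edge (10,0)–(9,6): clear
  edge (9,6)–(8,11): clear
  edge (8,11)–(0,1): clear
  midpoint (23/2,31/2) outside
  → clear
Obstacle 2 [(0,14) (11,14) (8,20) (3,23)]:
  edge (0,14)–(11,14): crosses AB
  edge (11,14)–(8,20): crosses AB
  edge (8,20)–(3,23): clear
  edge (3,23)–(0,14): clear
  → BLOCKED
Obstacle 3 [(16,4) (19,0) (23,7) (16,11)]:
  edge (16,4)–(19,0): clear
  edge (19,0)–(23,7): clear
  edge (23,7)–(16,11): clear
  edge (16,11)–(16,4): clear
  midpoint (23/2,31/2) outside
  → clear

BLOCKED by obstacle 2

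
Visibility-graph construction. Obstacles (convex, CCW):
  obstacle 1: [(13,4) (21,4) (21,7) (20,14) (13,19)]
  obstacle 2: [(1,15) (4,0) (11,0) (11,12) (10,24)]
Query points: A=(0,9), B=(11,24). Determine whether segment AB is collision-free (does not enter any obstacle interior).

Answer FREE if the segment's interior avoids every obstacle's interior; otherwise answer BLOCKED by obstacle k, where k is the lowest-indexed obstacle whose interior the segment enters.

BLOCKED by obstacle 2

Obstacle 1 [(13,4) (21,4) (21,7) (20,14) (13,19)]:
  edge (13,4)–(21,4): clear
  edge (21,4)–(21,7): clear
  edge (21,7)–(20,14): clear
  edge (20,14)–(13,19): clear
  edge (13,19)–(13,4): clear
  midpoint (11/2,33/2) outside
  → clear
Obstacle 2 [(1,15) (4,0) (11,0) (11,12) (10,24)]:
  edge (1,15)–(4,0): crosses AB
  edge (4,0)–(11,0): clear
  edge (11,0)–(11,12): clear
  edge (11,12)–(10,24): crosses AB
  edge (10,24)–(1,15): clear
  → BLOCKED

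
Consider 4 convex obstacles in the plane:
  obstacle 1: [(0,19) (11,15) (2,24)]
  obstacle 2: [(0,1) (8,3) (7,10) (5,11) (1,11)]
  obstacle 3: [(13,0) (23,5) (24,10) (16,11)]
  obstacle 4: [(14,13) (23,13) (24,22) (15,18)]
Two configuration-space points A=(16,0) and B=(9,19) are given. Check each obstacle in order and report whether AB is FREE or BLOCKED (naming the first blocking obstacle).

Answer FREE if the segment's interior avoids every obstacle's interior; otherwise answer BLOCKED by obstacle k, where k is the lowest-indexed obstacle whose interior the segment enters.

Obstacle 1 [(0,19) (11,15) (2,24)]:
  edge (0,19)–(11,15): crosses AB
  edge (11,15)–(2,24): crosses AB
  edge (2,24)–(0,19): clear
  → BLOCKED
Obstacle 2 [(0,1) (8,3) (7,10) (5,11) (1,11)]:
  edge (0,1)–(8,3): clear
  edge (8,3)–(7,10): clear
  edge (7,10)–(5,11): clear
  edge (5,11)–(1,11): clear
  edge (1,11)–(0,1): clear
  midpoint (25/2,19/2) outside
  → clear
Obstacle 3 [(13,0) (23,5) (24,10) (16,11)]:
  edge (13,0)–(23,5): crosses AB
  edge (23,5)–(24,10): clear
  edge (24,10)–(16,11): clear
  edge (16,11)–(13,0): crosses AB
  → BLOCKED
Obstacle 4 [(14,13) (23,13) (24,22) (15,18)]:
  edge (14,13)–(23,13): clear
  edge (23,13)–(24,22): clear
  edge (24,22)–(15,18): clear
  edge (15,18)–(14,13): clear
  midpoint (25/2,19/2) outside
  → clear

BLOCKED by obstacle 1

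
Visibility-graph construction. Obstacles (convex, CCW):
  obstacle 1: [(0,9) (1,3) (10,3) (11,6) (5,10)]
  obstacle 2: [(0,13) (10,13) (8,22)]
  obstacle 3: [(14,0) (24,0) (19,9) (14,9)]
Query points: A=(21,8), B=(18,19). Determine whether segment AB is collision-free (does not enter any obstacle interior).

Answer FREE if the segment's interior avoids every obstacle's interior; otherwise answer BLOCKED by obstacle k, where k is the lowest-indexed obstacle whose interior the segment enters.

Obstacle 1 [(0,9) (1,3) (10,3) (11,6) (5,10)]:
  edge (0,9)–(1,3): clear
  edge (1,3)–(10,3): clear
  edge (10,3)–(11,6): clear
  edge (11,6)–(5,10): clear
  edge (5,10)–(0,9): clear
  midpoint (39/2,27/2) outside
  → clear
Obstacle 2 [(0,13) (10,13) (8,22)]:
  edge (0,13)–(10,13): clear
  edge (10,13)–(8,22): clear
  edge (8,22)–(0,13): clear
  midpoint (39/2,27/2) outside
  → clear
Obstacle 3 [(14,0) (24,0) (19,9) (14,9)]:
  edge (14,0)–(24,0): clear
  edge (24,0)–(19,9): clear
  edge (19,9)–(14,9): clear
  edge (14,9)–(14,0): clear
  midpoint (39/2,27/2) outside
  → clear

FREE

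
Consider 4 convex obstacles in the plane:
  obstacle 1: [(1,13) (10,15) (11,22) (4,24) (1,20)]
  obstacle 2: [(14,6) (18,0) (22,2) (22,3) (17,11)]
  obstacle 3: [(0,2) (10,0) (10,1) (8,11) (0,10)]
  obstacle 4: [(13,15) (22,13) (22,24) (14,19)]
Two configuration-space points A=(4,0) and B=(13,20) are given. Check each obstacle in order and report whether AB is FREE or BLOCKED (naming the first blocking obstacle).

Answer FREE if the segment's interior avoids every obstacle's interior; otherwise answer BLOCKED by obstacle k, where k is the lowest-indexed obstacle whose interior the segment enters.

BLOCKED by obstacle 3

Obstacle 1 [(1,13) (10,15) (11,22) (4,24) (1,20)]:
  edge (1,13)–(10,15): clear
  edge (10,15)–(11,22): clear
  edge (11,22)–(4,24): clear
  edge (4,24)–(1,20): clear
  edge (1,20)–(1,13): clear
  midpoint (17/2,10) outside
  → clear
Obstacle 2 [(14,6) (18,0) (22,2) (22,3) (17,11)]:
  edge (14,6)–(18,0): clear
  edge (18,0)–(22,2): clear
  edge (22,2)–(22,3): clear
  edge (22,3)–(17,11): clear
  edge (17,11)–(14,6): clear
  midpoint (17/2,10) outside
  → clear
Obstacle 3 [(0,2) (10,0) (10,1) (8,11) (0,10)]:
  edge (0,2)–(10,0): crosses AB
  edge (10,0)–(10,1): clear
  edge (10,1)–(8,11): crosses AB
  edge (8,11)–(0,10): clear
  edge (0,10)–(0,2): clear
  → BLOCKED
Obstacle 4 [(13,15) (22,13) (22,24) (14,19)]:
  edge (13,15)–(22,13): clear
  edge (22,13)–(22,24): clear
  edge (22,24)–(14,19): clear
  edge (14,19)–(13,15): clear
  midpoint (17/2,10) outside
  → clear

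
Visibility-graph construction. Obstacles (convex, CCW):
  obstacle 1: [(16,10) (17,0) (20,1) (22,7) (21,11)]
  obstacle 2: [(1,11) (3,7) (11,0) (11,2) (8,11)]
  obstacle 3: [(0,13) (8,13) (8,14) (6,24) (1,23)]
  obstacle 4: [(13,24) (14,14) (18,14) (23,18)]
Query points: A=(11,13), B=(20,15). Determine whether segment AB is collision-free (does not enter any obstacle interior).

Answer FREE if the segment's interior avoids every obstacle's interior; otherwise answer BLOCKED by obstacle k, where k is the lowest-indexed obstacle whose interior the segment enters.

Obstacle 1 [(16,10) (17,0) (20,1) (22,7) (21,11)]:
  edge (16,10)–(17,0): clear
  edge (17,0)–(20,1): clear
  edge (20,1)–(22,7): clear
  edge (22,7)–(21,11): clear
  edge (21,11)–(16,10): clear
  midpoint (31/2,14) outside
  → clear
Obstacle 2 [(1,11) (3,7) (11,0) (11,2) (8,11)]:
  edge (1,11)–(3,7): clear
  edge (3,7)–(11,0): clear
  edge (11,0)–(11,2): clear
  edge (11,2)–(8,11): clear
  edge (8,11)–(1,11): clear
  midpoint (31/2,14) outside
  → clear
Obstacle 3 [(0,13) (8,13) (8,14) (6,24) (1,23)]:
  edge (0,13)–(8,13): clear
  edge (8,13)–(8,14): clear
  edge (8,14)–(6,24): clear
  edge (6,24)–(1,23): clear
  edge (1,23)–(0,13): clear
  midpoint (31/2,14) outside
  → clear
Obstacle 4 [(13,24) (14,14) (18,14) (23,18)]:
  edge (13,24)–(14,14): clear
  edge (14,14)–(18,14): crosses AB
  edge (18,14)–(23,18): crosses AB
  edge (23,18)–(13,24): clear
  → BLOCKED

BLOCKED by obstacle 4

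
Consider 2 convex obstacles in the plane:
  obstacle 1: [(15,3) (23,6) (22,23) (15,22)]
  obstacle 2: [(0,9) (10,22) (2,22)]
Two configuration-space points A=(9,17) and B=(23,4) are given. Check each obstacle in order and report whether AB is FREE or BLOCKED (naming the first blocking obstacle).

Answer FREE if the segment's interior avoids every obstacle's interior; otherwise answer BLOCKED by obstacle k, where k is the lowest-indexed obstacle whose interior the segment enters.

BLOCKED by obstacle 1

Obstacle 1 [(15,3) (23,6) (22,23) (15,22)]:
  edge (15,3)–(23,6): crosses AB
  edge (23,6)–(22,23): clear
  edge (22,23)–(15,22): clear
  edge (15,22)–(15,3): crosses AB
  → BLOCKED
Obstacle 2 [(0,9) (10,22) (2,22)]:
  edge (0,9)–(10,22): clear
  edge (10,22)–(2,22): clear
  edge (2,22)–(0,9): clear
  midpoint (16,21/2) outside
  → clear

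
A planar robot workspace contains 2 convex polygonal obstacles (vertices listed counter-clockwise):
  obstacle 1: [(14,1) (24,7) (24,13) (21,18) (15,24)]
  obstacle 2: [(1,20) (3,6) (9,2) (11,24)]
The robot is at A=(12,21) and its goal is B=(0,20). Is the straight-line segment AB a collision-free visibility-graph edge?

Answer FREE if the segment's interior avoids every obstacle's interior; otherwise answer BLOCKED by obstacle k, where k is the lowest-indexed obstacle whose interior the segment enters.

BLOCKED by obstacle 2

Obstacle 1 [(14,1) (24,7) (24,13) (21,18) (15,24)]:
  edge (14,1)–(24,7): clear
  edge (24,7)–(24,13): clear
  edge (24,13)–(21,18): clear
  edge (21,18)–(15,24): clear
  edge (15,24)–(14,1): clear
  midpoint (6,41/2) outside
  → clear
Obstacle 2 [(1,20) (3,6) (9,2) (11,24)]:
  edge (1,20)–(3,6): clear
  edge (3,6)–(9,2): clear
  edge (9,2)–(11,24): crosses AB
  edge (11,24)–(1,20): crosses AB
  → BLOCKED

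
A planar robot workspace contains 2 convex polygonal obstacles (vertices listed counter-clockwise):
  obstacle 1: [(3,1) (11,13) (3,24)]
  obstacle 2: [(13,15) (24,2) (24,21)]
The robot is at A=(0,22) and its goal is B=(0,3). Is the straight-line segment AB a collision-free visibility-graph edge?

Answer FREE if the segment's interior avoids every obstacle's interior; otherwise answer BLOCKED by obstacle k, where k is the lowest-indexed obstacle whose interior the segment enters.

Obstacle 1 [(3,1) (11,13) (3,24)]:
  edge (3,1)–(11,13): clear
  edge (11,13)–(3,24): clear
  edge (3,24)–(3,1): clear
  midpoint (0,25/2) outside
  → clear
Obstacle 2 [(13,15) (24,2) (24,21)]:
  edge (13,15)–(24,2): clear
  edge (24,2)–(24,21): clear
  edge (24,21)–(13,15): clear
  midpoint (0,25/2) outside
  → clear

FREE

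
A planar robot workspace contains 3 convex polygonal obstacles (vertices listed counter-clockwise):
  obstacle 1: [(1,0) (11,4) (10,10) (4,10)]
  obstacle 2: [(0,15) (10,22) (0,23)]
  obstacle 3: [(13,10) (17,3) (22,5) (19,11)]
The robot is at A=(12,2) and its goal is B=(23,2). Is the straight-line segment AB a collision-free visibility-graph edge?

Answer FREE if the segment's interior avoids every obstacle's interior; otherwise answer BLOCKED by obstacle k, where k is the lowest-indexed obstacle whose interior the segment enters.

Obstacle 1 [(1,0) (11,4) (10,10) (4,10)]:
  edge (1,0)–(11,4): clear
  edge (11,4)–(10,10): clear
  edge (10,10)–(4,10): clear
  edge (4,10)–(1,0): clear
  midpoint (35/2,2) outside
  → clear
Obstacle 2 [(0,15) (10,22) (0,23)]:
  edge (0,15)–(10,22): clear
  edge (10,22)–(0,23): clear
  edge (0,23)–(0,15): clear
  midpoint (35/2,2) outside
  → clear
Obstacle 3 [(13,10) (17,3) (22,5) (19,11)]:
  edge (13,10)–(17,3): clear
  edge (17,3)–(22,5): clear
  edge (22,5)–(19,11): clear
  edge (19,11)–(13,10): clear
  midpoint (35/2,2) outside
  → clear

FREE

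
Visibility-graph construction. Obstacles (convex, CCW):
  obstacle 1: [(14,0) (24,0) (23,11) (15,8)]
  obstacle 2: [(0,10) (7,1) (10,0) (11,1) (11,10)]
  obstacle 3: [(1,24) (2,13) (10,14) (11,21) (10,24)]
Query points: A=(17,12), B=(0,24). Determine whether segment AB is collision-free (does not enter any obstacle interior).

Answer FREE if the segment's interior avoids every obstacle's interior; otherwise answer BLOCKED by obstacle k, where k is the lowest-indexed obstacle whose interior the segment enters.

BLOCKED by obstacle 3

Obstacle 1 [(14,0) (24,0) (23,11) (15,8)]:
  edge (14,0)–(24,0): clear
  edge (24,0)–(23,11): clear
  edge (23,11)–(15,8): clear
  edge (15,8)–(14,0): clear
  midpoint (17/2,18) outside
  → clear
Obstacle 2 [(0,10) (7,1) (10,0) (11,1) (11,10)]:
  edge (0,10)–(7,1): clear
  edge (7,1)–(10,0): clear
  edge (10,0)–(11,1): clear
  edge (11,1)–(11,10): clear
  edge (11,10)–(0,10): clear
  midpoint (17/2,18) outside
  → clear
Obstacle 3 [(1,24) (2,13) (10,14) (11,21) (10,24)]:
  edge (1,24)–(2,13): crosses AB
  edge (2,13)–(10,14): clear
  edge (10,14)–(11,21): crosses AB
  edge (11,21)–(10,24): clear
  edge (10,24)–(1,24): clear
  → BLOCKED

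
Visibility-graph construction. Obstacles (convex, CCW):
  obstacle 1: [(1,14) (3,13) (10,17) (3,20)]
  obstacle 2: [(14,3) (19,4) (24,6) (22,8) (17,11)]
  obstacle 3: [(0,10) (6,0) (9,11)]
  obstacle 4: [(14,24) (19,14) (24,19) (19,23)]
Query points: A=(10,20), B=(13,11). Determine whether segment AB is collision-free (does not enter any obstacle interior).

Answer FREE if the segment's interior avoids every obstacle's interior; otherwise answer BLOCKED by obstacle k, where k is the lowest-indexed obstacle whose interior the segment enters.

FREE

Obstacle 1 [(1,14) (3,13) (10,17) (3,20)]:
  edge (1,14)–(3,13): clear
  edge (3,13)–(10,17): clear
  edge (10,17)–(3,20): clear
  edge (3,20)–(1,14): clear
  midpoint (23/2,31/2) outside
  → clear
Obstacle 2 [(14,3) (19,4) (24,6) (22,8) (17,11)]:
  edge (14,3)–(19,4): clear
  edge (19,4)–(24,6): clear
  edge (24,6)–(22,8): clear
  edge (22,8)–(17,11): clear
  edge (17,11)–(14,3): clear
  midpoint (23/2,31/2) outside
  → clear
Obstacle 3 [(0,10) (6,0) (9,11)]:
  edge (0,10)–(6,0): clear
  edge (6,0)–(9,11): clear
  edge (9,11)–(0,10): clear
  midpoint (23/2,31/2) outside
  → clear
Obstacle 4 [(14,24) (19,14) (24,19) (19,23)]:
  edge (14,24)–(19,14): clear
  edge (19,14)–(24,19): clear
  edge (24,19)–(19,23): clear
  edge (19,23)–(14,24): clear
  midpoint (23/2,31/2) outside
  → clear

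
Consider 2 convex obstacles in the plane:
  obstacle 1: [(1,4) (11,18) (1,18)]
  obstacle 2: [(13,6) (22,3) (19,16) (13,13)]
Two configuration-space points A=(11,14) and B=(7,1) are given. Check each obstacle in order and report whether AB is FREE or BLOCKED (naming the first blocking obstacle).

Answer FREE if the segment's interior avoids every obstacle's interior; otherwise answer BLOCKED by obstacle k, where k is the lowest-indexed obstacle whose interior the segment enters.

FREE

Obstacle 1 [(1,4) (11,18) (1,18)]:
  edge (1,4)–(11,18): clear
  edge (11,18)–(1,18): clear
  edge (1,18)–(1,4): clear
  midpoint (9,15/2) outside
  → clear
Obstacle 2 [(13,6) (22,3) (19,16) (13,13)]:
  edge (13,6)–(22,3): clear
  edge (22,3)–(19,16): clear
  edge (19,16)–(13,13): clear
  edge (13,13)–(13,6): clear
  midpoint (9,15/2) outside
  → clear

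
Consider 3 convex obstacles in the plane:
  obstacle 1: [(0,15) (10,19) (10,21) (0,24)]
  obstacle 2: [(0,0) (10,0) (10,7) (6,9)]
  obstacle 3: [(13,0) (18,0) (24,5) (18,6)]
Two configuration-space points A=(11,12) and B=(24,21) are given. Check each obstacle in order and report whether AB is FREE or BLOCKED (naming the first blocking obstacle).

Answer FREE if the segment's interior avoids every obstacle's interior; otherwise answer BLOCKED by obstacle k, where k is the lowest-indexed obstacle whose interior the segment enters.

FREE

Obstacle 1 [(0,15) (10,19) (10,21) (0,24)]:
  edge (0,15)–(10,19): clear
  edge (10,19)–(10,21): clear
  edge (10,21)–(0,24): clear
  edge (0,24)–(0,15): clear
  midpoint (35/2,33/2) outside
  → clear
Obstacle 2 [(0,0) (10,0) (10,7) (6,9)]:
  edge (0,0)–(10,0): clear
  edge (10,0)–(10,7): clear
  edge (10,7)–(6,9): clear
  edge (6,9)–(0,0): clear
  midpoint (35/2,33/2) outside
  → clear
Obstacle 3 [(13,0) (18,0) (24,5) (18,6)]:
  edge (13,0)–(18,0): clear
  edge (18,0)–(24,5): clear
  edge (24,5)–(18,6): clear
  edge (18,6)–(13,0): clear
  midpoint (35/2,33/2) outside
  → clear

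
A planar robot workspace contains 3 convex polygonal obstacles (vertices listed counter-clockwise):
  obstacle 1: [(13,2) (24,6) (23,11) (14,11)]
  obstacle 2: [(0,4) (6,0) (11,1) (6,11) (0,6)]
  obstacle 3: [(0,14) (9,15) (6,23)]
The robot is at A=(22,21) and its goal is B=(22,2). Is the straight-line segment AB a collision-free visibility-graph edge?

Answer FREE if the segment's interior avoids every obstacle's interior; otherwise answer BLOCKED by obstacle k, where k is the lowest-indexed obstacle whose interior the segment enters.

Obstacle 1 [(13,2) (24,6) (23,11) (14,11)]:
  edge (13,2)–(24,6): crosses AB
  edge (24,6)–(23,11): clear
  edge (23,11)–(14,11): crosses AB
  edge (14,11)–(13,2): clear
  → BLOCKED
Obstacle 2 [(0,4) (6,0) (11,1) (6,11) (0,6)]:
  edge (0,4)–(6,0): clear
  edge (6,0)–(11,1): clear
  edge (11,1)–(6,11): clear
  edge (6,11)–(0,6): clear
  edge (0,6)–(0,4): clear
  midpoint (22,23/2) outside
  → clear
Obstacle 3 [(0,14) (9,15) (6,23)]:
  edge (0,14)–(9,15): clear
  edge (9,15)–(6,23): clear
  edge (6,23)–(0,14): clear
  midpoint (22,23/2) outside
  → clear

BLOCKED by obstacle 1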